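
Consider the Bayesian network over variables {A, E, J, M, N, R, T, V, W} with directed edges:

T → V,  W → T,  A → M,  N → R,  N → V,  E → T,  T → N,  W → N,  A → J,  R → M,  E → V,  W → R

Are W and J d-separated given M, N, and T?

5 paths connect W and J; each must be blocked for d-separation to hold:
Path 1: W → R → M ← A → J
  R is a chain and R is not conditioned on; M is a collider and M is conditioned on, which opens it; A is a fork and A is not conditioned on — no node blocks this path, so it is active.
Path 2: W → N → R → M ← A → J
  N is a chain here and N is conditioned on, so the path is blocked at N.
Path 3: W → T → N → R → M ← A → J
  T is a chain here and T is conditioned on, so the path is blocked at T.
Path 4: W → T → V ← N → R → M ← A → J
  T is a chain here and T is conditioned on, so the path is blocked at T.
Path 5: W → T ← E → V ← N → R → M ← A → J
  V is a collider here and neither V nor any of its descendants is conditioned on, so the collider stays closed — the path is blocked at V.
At least one path is unblocked, so d-separation fails.

No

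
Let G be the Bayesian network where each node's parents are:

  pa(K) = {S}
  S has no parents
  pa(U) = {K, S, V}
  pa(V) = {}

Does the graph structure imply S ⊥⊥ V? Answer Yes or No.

We examine all 2 paths between S and V:
Path 1: S → K → U ← V
  U is a collider here and neither U nor any of its descendants is conditioned on, so the collider stays closed — the path is blocked at U.
Path 2: S → U ← V
  U is a collider here and neither U nor any of its descendants is conditioned on, so the collider stays closed — the path is blocked at U.
All paths are blocked; S ⊥ V | ∅ holds.

Yes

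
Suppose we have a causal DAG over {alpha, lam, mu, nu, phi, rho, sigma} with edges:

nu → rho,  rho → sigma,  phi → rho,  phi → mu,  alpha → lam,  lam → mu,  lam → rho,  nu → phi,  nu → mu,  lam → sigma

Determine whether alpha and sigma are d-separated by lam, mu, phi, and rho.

Yes — alpha and sigma are d-separated given {lam, mu, phi, rho}.

Enumerating the 6 paths from alpha to sigma and testing each for blocking by {lam, mu, phi, rho}:
Path 1: alpha → lam → sigma
  lam is a chain here and lam is conditioned on, so the path is blocked at lam.
Path 2: alpha → lam → mu ← nu → phi → rho → sigma
  lam is a chain here and lam is conditioned on, so the path is blocked at lam.
Path 3: alpha → lam → mu ← nu → rho → sigma
  lam is a chain here and lam is conditioned on, so the path is blocked at lam.
Path 4: alpha → lam → mu ← phi ← nu → rho → sigma
  lam is a chain here and lam is conditioned on, so the path is blocked at lam.
Path 5: alpha → lam → mu ← phi → rho → sigma
  lam is a chain here and lam is conditioned on, so the path is blocked at lam.
Path 6: alpha → lam → rho → sigma
  lam is a chain here and lam is conditioned on, so the path is blocked at lam.
Every path is blocked, so alpha and sigma are d-separated given {lam, mu, phi, rho}.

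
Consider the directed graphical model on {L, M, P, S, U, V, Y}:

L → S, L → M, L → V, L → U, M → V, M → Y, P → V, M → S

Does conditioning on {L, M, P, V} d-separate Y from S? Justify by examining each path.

Enumerating the 3 paths from Y to S and testing each for blocking by {L, M, P, V}:
Path 1: Y ← M ← L → S
  M is a chain here and M is conditioned on, so the path is blocked at M.
Path 2: Y ← M → S
  M is a fork here and M is conditioned on, so the path is blocked at M.
Path 3: Y ← M → V ← L → S
  M is a fork here and M is conditioned on, so the path is blocked at M.
All paths are blocked; Y ⊥ S | {L, M, P, V} holds.

Yes — Y and S are d-separated given {L, M, P, V}.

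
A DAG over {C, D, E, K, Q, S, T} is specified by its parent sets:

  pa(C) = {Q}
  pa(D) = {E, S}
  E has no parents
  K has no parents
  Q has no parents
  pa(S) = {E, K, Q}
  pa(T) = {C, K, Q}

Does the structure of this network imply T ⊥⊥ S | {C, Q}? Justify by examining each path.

Enumerating the 3 paths from T to S and testing each for blocking by {C, Q}:
  1. T ← K → S — K:fork[open] ⇒ active
  2. T ← Q → S — Q:fork[blocks] ⇒ blocked
  3. T ← C ← Q → S — C:chain[blocks]; Q:fork[blocks] ⇒ blocked
Since the path T ← K → S is active, T and S are not d-separated given {C, Q}.

No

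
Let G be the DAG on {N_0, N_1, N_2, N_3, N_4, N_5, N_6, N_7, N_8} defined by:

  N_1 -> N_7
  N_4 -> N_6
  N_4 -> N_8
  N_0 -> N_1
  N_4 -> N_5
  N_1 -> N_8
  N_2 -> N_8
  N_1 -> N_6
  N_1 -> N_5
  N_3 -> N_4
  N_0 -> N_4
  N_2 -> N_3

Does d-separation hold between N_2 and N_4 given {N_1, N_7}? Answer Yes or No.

5 paths connect N_2 and N_4; each must be blocked for d-separation to hold:
  1. N_2 → N_8 ← N_1 ← N_0 → N_4 — N_8:collider[blocks]; N_1:chain[blocks]; N_0:fork[open] ⇒ blocked
  2. N_2 → N_8 ← N_1 → N_5 ← N_4 — N_8:collider[blocks]; N_1:fork[blocks]; N_5:collider[blocks] ⇒ blocked
  3. N_2 → N_8 ← N_1 → N_6 ← N_4 — N_8:collider[blocks]; N_1:fork[blocks]; N_6:collider[blocks] ⇒ blocked
  4. N_2 → N_8 ← N_4 — N_8:collider[blocks] ⇒ blocked
  5. N_2 → N_3 → N_4 — N_3:chain[open] ⇒ active
At least one path is unblocked, so d-separation fails.

No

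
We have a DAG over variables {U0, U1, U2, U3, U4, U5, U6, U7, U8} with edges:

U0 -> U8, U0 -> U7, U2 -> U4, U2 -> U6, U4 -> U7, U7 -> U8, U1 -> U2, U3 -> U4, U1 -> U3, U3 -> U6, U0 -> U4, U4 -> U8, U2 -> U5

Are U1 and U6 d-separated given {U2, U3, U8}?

Yes

Enumerating the 4 paths from U1 to U6 and testing each for blocking by {U2, U3, U8}:
  1. U1 → U3 → U4 ← U2 → U6 — U3:chain[blocks]; U4:collider[open]; U2:fork[blocks] ⇒ blocked
  2. U1 → U3 → U6 — U3:chain[blocks] ⇒ blocked
  3. U1 → U2 → U4 ← U3 → U6 — U2:chain[blocks]; U4:collider[open]; U3:fork[blocks] ⇒ blocked
  4. U1 → U2 → U6 — U2:chain[blocks] ⇒ blocked
Every path is blocked, so U1 and U6 are d-separated given {U2, U3, U8}.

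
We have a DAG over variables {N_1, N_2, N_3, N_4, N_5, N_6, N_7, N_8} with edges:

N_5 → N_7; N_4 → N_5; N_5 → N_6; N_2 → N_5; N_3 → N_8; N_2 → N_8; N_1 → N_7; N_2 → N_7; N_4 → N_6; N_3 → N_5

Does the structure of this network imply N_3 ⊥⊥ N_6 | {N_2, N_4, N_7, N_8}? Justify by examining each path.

No

Enumerating the 6 paths from N_3 to N_6 and testing each for blocking by {N_2, N_4, N_7, N_8}:
  1. N_3 → N_8 ← N_2 → N_5 → N_6 — N_8:collider[open]; N_2:fork[blocks]; N_5:chain[open] ⇒ blocked
  2. N_3 → N_8 ← N_2 → N_5 ← N_4 → N_6 — N_8:collider[open]; N_2:fork[blocks]; N_5:collider[open]; N_4:fork[blocks] ⇒ blocked
  3. N_3 → N_8 ← N_2 → N_7 ← N_5 → N_6 — N_8:collider[open]; N_2:fork[blocks]; N_7:collider[open]; N_5:fork[open] ⇒ blocked
  4. N_3 → N_8 ← N_2 → N_7 ← N_5 ← N_4 → N_6 — N_8:collider[open]; N_2:fork[blocks]; N_7:collider[open]; N_5:chain[open]; N_4:fork[blocks] ⇒ blocked
  5. N_3 → N_5 → N_6 — N_5:chain[open] ⇒ active
  6. N_3 → N_5 ← N_4 → N_6 — N_5:collider[open]; N_4:fork[blocks] ⇒ blocked
Because an active path exists, N_3 and N_6 are not d-separated.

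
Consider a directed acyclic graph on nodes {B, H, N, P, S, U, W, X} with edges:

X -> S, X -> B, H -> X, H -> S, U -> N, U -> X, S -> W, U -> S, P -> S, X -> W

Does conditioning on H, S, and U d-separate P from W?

No

We examine all 4 paths between P and W:
  1. P → S ← H → X → W — S:collider[open]; H:fork[blocks]; X:chain[open] ⇒ blocked
  2. P → S → W — S:chain[blocks] ⇒ blocked
  3. P → S ← X → W — S:collider[open]; X:fork[open] ⇒ active
  4. P → S ← U → X → W — S:collider[open]; U:fork[blocks]; X:chain[open] ⇒ blocked
At least one path is unblocked, so d-separation fails.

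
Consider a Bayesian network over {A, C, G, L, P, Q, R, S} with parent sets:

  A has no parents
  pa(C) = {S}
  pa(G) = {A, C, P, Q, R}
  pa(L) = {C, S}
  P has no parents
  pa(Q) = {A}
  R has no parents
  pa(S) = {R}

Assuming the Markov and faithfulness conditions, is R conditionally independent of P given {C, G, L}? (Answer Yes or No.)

No

There are 3 undirected paths between R and P; checking each against the conditioning set {C, G, L}:
  1. R → G ← P — G:collider[open] ⇒ active
  2. R → S → L ← C → G ← P — S:chain[open]; L:collider[open]; C:fork[blocks]; G:collider[open] ⇒ blocked
  3. R → S → C → G ← P — S:chain[open]; C:chain[blocks]; G:collider[open] ⇒ blocked
At least one path is unblocked, so d-separation fails.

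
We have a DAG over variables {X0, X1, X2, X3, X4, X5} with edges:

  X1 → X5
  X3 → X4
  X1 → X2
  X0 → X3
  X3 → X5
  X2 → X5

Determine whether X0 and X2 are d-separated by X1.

Yes — X0 and X2 are d-separated given {X1}.

2 paths connect X0 and X2; each must be blocked for d-separation to hold:
Path 1: X0 → X3 → X5 ← X1 → X2
  X5 is a collider here and neither X5 nor any of its descendants is conditioned on, so the collider stays closed — the path is blocked at X5.
Path 2: X0 → X3 → X5 ← X2
  X5 is a collider here and neither X5 nor any of its descendants is conditioned on, so the collider stays closed — the path is blocked at X5.
All paths are blocked; X0 ⊥ X2 | {X1} holds.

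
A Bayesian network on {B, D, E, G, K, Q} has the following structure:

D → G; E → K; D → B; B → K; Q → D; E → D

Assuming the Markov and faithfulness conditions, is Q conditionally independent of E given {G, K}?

Enumerating the 2 paths from Q to E and testing each for blocking by {G, K}:
Path 1: Q → D ← E
  D is a collider and its descendant G is conditioned on, which opens it — no node blocks this path, so it is active.
Path 2: Q → D → B → K ← E
  D is a chain and D is not conditioned on; B is a chain and B is not conditioned on; K is a collider and K is conditioned on, which opens it — no node blocks this path, so it is active.
At least one path is unblocked, so d-separation fails.

No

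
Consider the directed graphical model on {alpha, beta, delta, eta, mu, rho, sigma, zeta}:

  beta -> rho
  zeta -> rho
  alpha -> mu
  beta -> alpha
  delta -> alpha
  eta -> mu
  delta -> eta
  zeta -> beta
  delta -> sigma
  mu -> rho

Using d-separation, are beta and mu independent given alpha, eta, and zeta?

Yes

Enumerating the 4 paths from beta to mu and testing each for blocking by {alpha, eta, zeta}:
  1. beta → alpha → mu — alpha:chain[blocks] ⇒ blocked
  2. beta → alpha ← delta → eta → mu — alpha:collider[open]; delta:fork[open]; eta:chain[blocks] ⇒ blocked
  3. beta → rho ← mu — rho:collider[blocks] ⇒ blocked
  4. beta ← zeta → rho ← mu — zeta:fork[blocks]; rho:collider[blocks] ⇒ blocked
Since every path is blocked, d-separation holds.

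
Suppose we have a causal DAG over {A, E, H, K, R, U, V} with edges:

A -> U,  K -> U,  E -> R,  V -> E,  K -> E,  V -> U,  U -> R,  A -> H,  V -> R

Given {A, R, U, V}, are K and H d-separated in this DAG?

Enumerating the 5 paths from K to H and testing each for blocking by {A, R, U, V}:
Path 1: K → U ← A → H
  A is a fork here and A is conditioned on, so the path is blocked at A.
Path 2: K → E ← V → U ← A → H
  V is a fork here and V is conditioned on, so the path is blocked at V.
Path 3: K → E ← V → R ← U ← A → H
  V is a fork here and V is conditioned on, so the path is blocked at V.
Path 4: K → E → R ← U ← A → H
  U is a chain here and U is conditioned on, so the path is blocked at U.
Path 5: K → E → R ← V → U ← A → H
  V is a fork here and V is conditioned on, so the path is blocked at V.
Every path is blocked, so K and H are d-separated given {A, R, U, V}.

Yes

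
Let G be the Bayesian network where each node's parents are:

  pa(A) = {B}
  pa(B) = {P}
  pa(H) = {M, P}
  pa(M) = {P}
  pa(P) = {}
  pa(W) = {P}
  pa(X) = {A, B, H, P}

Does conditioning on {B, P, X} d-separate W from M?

Yes — W and M are d-separated given {B, P, X}.

There are 5 undirected paths between W and M; checking each against the conditioning set {B, P, X}:
  1. W ← P → X ← H ← M — P:fork[blocks]; X:collider[open]; H:chain[open] ⇒ blocked
  2. W ← P → B → X ← H ← M — P:fork[blocks]; B:chain[blocks]; X:collider[open]; H:chain[open] ⇒ blocked
  3. W ← P → B → A → X ← H ← M — P:fork[blocks]; B:chain[blocks]; A:chain[open]; X:collider[open]; H:chain[open] ⇒ blocked
  4. W ← P → M — P:fork[blocks] ⇒ blocked
  5. W ← P → H ← M — P:fork[blocks]; H:collider[open] ⇒ blocked
All paths are blocked; W ⊥ M | {B, P, X} holds.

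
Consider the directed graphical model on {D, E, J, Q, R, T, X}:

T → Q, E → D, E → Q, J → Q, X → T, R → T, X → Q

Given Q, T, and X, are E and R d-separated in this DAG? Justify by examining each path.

Yes — E and R are d-separated given {Q, T, X}.

2 paths connect E and R; each must be blocked for d-separation to hold:
Path 1: E → Q ← X → T ← R
  X is a fork here and X is conditioned on, so the path is blocked at X.
Path 2: E → Q ← T ← R
  T is a chain here and T is conditioned on, so the path is blocked at T.
All paths are blocked; E ⊥ R | {Q, T, X} holds.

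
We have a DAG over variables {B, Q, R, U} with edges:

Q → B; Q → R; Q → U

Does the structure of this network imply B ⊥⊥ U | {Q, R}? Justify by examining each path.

The only undirected path from B to U is:
Path 1: B ← Q → U
  Q is a fork here and Q is conditioned on, so the path is blocked at Q.
Since every path is blocked, d-separation holds.

Yes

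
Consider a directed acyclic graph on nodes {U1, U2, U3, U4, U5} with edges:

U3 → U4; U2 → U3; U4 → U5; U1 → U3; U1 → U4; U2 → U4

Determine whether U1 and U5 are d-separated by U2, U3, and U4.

Enumerating the 3 paths from U1 to U5 and testing each for blocking by {U2, U3, U4}:
  1. U1 → U4 → U5 — U4:chain[blocks] ⇒ blocked
  2. U1 → U3 ← U2 → U4 → U5 — U3:collider[open]; U2:fork[blocks]; U4:chain[blocks] ⇒ blocked
  3. U1 → U3 → U4 → U5 — U3:chain[blocks]; U4:chain[blocks] ⇒ blocked
Every path is blocked, so U1 and U5 are d-separated given {U2, U3, U4}.

Yes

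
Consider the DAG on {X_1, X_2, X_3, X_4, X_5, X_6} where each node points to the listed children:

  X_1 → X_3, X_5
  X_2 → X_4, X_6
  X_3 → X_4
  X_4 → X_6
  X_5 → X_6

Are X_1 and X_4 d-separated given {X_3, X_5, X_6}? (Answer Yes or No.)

Yes

3 paths connect X_1 and X_4; each must be blocked for d-separation to hold:
Path 1: X_1 → X_3 → X_4
  X_3 is a chain here and X_3 is conditioned on, so the path is blocked at X_3.
Path 2: X_1 → X_5 → X_6 ← X_4
  X_5 is a chain here and X_5 is conditioned on, so the path is blocked at X_5.
Path 3: X_1 → X_5 → X_6 ← X_2 → X_4
  X_5 is a chain here and X_5 is conditioned on, so the path is blocked at X_5.
Since every path is blocked, d-separation holds.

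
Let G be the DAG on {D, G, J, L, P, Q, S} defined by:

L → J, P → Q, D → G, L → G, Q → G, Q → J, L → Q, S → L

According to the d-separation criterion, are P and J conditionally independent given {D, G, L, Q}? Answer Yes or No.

Enumerating the 3 paths from P to J and testing each for blocking by {D, G, L, Q}:
Path 1: P → Q ← L → J
  L is a fork here and L is conditioned on, so the path is blocked at L.
Path 2: P → Q → J
  Q is a chain here and Q is conditioned on, so the path is blocked at Q.
Path 3: P → Q → G ← L → J
  Q is a chain here and Q is conditioned on, so the path is blocked at Q.
All paths are blocked; P ⊥ J | {D, G, L, Q} holds.

Yes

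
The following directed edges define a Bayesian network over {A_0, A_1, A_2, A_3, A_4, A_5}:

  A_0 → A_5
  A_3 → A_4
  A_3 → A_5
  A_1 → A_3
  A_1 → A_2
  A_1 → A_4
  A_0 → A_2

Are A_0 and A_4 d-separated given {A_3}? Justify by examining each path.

There are 4 undirected paths between A_0 and A_4; checking each against the conditioning set {A_3}:
Path 1: A_0 → A_2 ← A_1 → A_3 → A_4
  A_2 is a collider here and neither A_2 nor any of its descendants is conditioned on, so the collider stays closed — the path is blocked at A_2.
Path 2: A_0 → A_2 ← A_1 → A_4
  A_2 is a collider here and neither A_2 nor any of its descendants is conditioned on, so the collider stays closed — the path is blocked at A_2.
Path 3: A_0 → A_5 ← A_3 → A_4
  A_5 is a collider here and neither A_5 nor any of its descendants is conditioned on, so the collider stays closed — the path is blocked at A_5.
Path 4: A_0 → A_5 ← A_3 ← A_1 → A_4
  A_5 is a collider here and neither A_5 nor any of its descendants is conditioned on, so the collider stays closed — the path is blocked at A_5.
All paths are blocked; A_0 ⊥ A_4 | {A_3} holds.

Yes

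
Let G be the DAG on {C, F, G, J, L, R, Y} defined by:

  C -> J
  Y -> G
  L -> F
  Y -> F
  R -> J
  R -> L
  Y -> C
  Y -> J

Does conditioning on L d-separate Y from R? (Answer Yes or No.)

Yes

We examine all 3 paths between Y and R:
Path 1: Y → C → J ← R
  J is a collider here and neither J nor any of its descendants is conditioned on, so the collider stays closed — the path is blocked at J.
Path 2: Y → J ← R
  J is a collider here and neither J nor any of its descendants is conditioned on, so the collider stays closed — the path is blocked at J.
Path 3: Y → F ← L ← R
  F is a collider here and neither F nor any of its descendants is conditioned on, so the collider stays closed — the path is blocked at F.
All paths are blocked; Y ⊥ R | {L} holds.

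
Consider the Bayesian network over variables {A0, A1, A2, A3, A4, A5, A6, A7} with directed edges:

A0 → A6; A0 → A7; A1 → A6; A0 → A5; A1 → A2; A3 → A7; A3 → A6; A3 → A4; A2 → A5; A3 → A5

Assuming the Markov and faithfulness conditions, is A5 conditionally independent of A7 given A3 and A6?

No — A5 and A7 are not d-separated given {A3, A6}.

Enumerating the 6 paths from A5 to A7 and testing each for blocking by {A3, A6}:
  1. A5 ← A2 ← A1 → A6 ← A3 → A7 — A2:chain[open]; A1:fork[open]; A6:collider[open]; A3:fork[blocks] ⇒ blocked
  2. A5 ← A2 ← A1 → A6 ← A0 → A7 — A2:chain[open]; A1:fork[open]; A6:collider[open]; A0:fork[open] ⇒ active
  3. A5 ← A3 → A7 — A3:fork[blocks] ⇒ blocked
  4. A5 ← A3 → A6 ← A0 → A7 — A3:fork[blocks]; A6:collider[open]; A0:fork[open] ⇒ blocked
  5. A5 ← A0 → A7 — A0:fork[open] ⇒ active
  6. A5 ← A0 → A6 ← A3 → A7 — A0:fork[open]; A6:collider[open]; A3:fork[blocks] ⇒ blocked
Because an active path exists, A5 and A7 are not d-separated.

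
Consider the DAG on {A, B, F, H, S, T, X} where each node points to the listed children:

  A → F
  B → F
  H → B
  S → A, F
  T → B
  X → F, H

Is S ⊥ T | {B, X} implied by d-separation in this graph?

Yes

Enumerating the 4 paths from S to T and testing each for blocking by {B, X}:
Path 1: S → F ← X → H → B ← T
  F is a collider here and neither F nor any of its descendants is conditioned on, so the collider stays closed — the path is blocked at F.
Path 2: S → F ← B ← T
  F is a collider here and neither F nor any of its descendants is conditioned on, so the collider stays closed — the path is blocked at F.
Path 3: S → A → F ← X → H → B ← T
  F is a collider here and neither F nor any of its descendants is conditioned on, so the collider stays closed — the path is blocked at F.
Path 4: S → A → F ← B ← T
  F is a collider here and neither F nor any of its descendants is conditioned on, so the collider stays closed — the path is blocked at F.
All paths are blocked; S ⊥ T | {B, X} holds.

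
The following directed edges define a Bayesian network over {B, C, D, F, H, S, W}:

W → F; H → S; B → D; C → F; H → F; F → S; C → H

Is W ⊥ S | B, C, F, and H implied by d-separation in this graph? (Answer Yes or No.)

We examine all 3 paths between W and S:
  1. W → F ← C → H → S — F:collider[open]; C:fork[blocks]; H:chain[blocks] ⇒ blocked
  2. W → F ← H → S — F:collider[open]; H:fork[blocks] ⇒ blocked
  3. W → F → S — F:chain[blocks] ⇒ blocked
All paths are blocked; W ⊥ S | {B, C, F, H} holds.

Yes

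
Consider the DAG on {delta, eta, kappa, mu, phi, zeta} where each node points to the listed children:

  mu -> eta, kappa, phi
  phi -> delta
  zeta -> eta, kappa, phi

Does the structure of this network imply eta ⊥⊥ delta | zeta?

No

There are 4 undirected paths between eta and delta; checking each against the conditioning set {zeta}:
Path 1: eta ← mu → phi → delta
  mu is a fork and mu is not conditioned on; phi is a chain and phi is not conditioned on — no node blocks this path, so it is active.
Path 2: eta ← mu → kappa ← zeta → phi → delta
  kappa is a collider here and neither kappa nor any of its descendants is conditioned on, so the collider stays closed — the path is blocked at kappa.
Path 3: eta ← zeta → phi → delta
  zeta is a fork here and zeta is conditioned on, so the path is blocked at zeta.
Path 4: eta ← zeta → kappa ← mu → phi → delta
  zeta is a fork here and zeta is conditioned on, so the path is blocked at zeta.
Since the path eta ← mu → phi → delta is active, eta and delta are not d-separated given {zeta}.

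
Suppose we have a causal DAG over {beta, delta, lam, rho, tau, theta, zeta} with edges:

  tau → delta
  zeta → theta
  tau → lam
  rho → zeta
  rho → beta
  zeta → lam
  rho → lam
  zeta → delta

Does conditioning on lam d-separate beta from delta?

No

Enumerating the 4 paths from beta to delta and testing each for blocking by {lam}:
Path 1: beta ← rho → zeta → delta
  rho is a fork and rho is not conditioned on; zeta is a chain and zeta is not conditioned on — no node blocks this path, so it is active.
Path 2: beta ← rho → zeta → lam ← tau → delta
  rho is a fork and rho is not conditioned on; zeta is a chain and zeta is not conditioned on; lam is a collider and lam is conditioned on, which opens it; tau is a fork and tau is not conditioned on — no node blocks this path, so it is active.
Path 3: beta ← rho → lam ← zeta → delta
  rho is a fork and rho is not conditioned on; lam is a collider and lam is conditioned on, which opens it; zeta is a fork and zeta is not conditioned on — no node blocks this path, so it is active.
Path 4: beta ← rho → lam ← tau → delta
  rho is a fork and rho is not conditioned on; lam is a collider and lam is conditioned on, which opens it; tau is a fork and tau is not conditioned on — no node blocks this path, so it is active.
At least one path is unblocked, so d-separation fails.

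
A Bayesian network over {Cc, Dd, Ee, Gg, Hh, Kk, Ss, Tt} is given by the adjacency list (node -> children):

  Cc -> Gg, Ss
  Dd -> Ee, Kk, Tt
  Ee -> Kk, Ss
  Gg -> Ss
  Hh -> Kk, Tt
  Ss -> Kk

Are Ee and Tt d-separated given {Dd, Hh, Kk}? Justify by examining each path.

Enumerating the 6 paths from Ee to Tt and testing each for blocking by {Dd, Hh, Kk}:
  1. Ee → Ss → Kk ← Hh → Tt — Ss:chain[open]; Kk:collider[open]; Hh:fork[blocks] ⇒ blocked
  2. Ee → Ss → Kk ← Dd → Tt — Ss:chain[open]; Kk:collider[open]; Dd:fork[blocks] ⇒ blocked
  3. Ee → Kk ← Hh → Tt — Kk:collider[open]; Hh:fork[blocks] ⇒ blocked
  4. Ee → Kk ← Dd → Tt — Kk:collider[open]; Dd:fork[blocks] ⇒ blocked
  5. Ee ← Dd → Tt — Dd:fork[blocks] ⇒ blocked
  6. Ee ← Dd → Kk ← Hh → Tt — Dd:fork[blocks]; Kk:collider[open]; Hh:fork[blocks] ⇒ blocked
Since every path is blocked, d-separation holds.

Yes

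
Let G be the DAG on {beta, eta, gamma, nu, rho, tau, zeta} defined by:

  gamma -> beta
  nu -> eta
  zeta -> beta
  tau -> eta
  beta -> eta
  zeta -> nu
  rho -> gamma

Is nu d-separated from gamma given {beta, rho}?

No — nu and gamma are not d-separated given {beta, rho}.

We examine all 2 paths between nu and gamma:
Path 1: nu → eta ← beta ← gamma
  eta is a collider here and neither eta nor any of its descendants is conditioned on, so the collider stays closed — the path is blocked at eta.
Path 2: nu ← zeta → beta ← gamma
  zeta is a fork and zeta is not conditioned on; beta is a collider and beta is conditioned on, which opens it — no node blocks this path, so it is active.
Because an active path exists, nu and gamma are not d-separated.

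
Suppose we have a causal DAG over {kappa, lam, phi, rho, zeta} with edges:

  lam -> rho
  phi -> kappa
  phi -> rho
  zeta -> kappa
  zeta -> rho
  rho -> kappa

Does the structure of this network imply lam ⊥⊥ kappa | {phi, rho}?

There are 3 undirected paths between lam and kappa; checking each against the conditioning set {phi, rho}:
Path 1: lam → rho ← phi → kappa
  phi is a fork here and phi is conditioned on, so the path is blocked at phi.
Path 2: lam → rho ← zeta → kappa
  rho is a collider and rho is conditioned on, which opens it; zeta is a fork and zeta is not conditioned on — no node blocks this path, so it is active.
Path 3: lam → rho → kappa
  rho is a chain here and rho is conditioned on, so the path is blocked at rho.
Because an active path exists, lam and kappa are not d-separated.

No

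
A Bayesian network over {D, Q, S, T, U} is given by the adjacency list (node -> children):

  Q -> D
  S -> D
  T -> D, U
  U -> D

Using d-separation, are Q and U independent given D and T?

We examine all 2 paths between Q and U:
Path 1: Q → D ← U
  D is a collider and D is conditioned on, which opens it — no node blocks this path, so it is active.
Path 2: Q → D ← T → U
  T is a fork here and T is conditioned on, so the path is blocked at T.
Because an active path exists, Q and U are not d-separated.

No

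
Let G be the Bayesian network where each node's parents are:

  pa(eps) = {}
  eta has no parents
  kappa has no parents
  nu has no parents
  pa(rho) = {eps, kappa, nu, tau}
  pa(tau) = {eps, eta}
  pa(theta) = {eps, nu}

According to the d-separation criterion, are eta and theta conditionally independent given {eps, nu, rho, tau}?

4 paths connect eta and theta; each must be blocked for d-separation to hold:
Path 1: eta → tau ← eps → theta
  eps is a fork here and eps is conditioned on, so the path is blocked at eps.
Path 2: eta → tau ← eps → rho ← nu → theta
  eps is a fork here and eps is conditioned on, so the path is blocked at eps.
Path 3: eta → tau → rho ← eps → theta
  tau is a chain here and tau is conditioned on, so the path is blocked at tau.
Path 4: eta → tau → rho ← nu → theta
  tau is a chain here and tau is conditioned on, so the path is blocked at tau.
All paths are blocked; eta ⊥ theta | {eps, nu, rho, tau} holds.

Yes — eta and theta are d-separated given {eps, nu, rho, tau}.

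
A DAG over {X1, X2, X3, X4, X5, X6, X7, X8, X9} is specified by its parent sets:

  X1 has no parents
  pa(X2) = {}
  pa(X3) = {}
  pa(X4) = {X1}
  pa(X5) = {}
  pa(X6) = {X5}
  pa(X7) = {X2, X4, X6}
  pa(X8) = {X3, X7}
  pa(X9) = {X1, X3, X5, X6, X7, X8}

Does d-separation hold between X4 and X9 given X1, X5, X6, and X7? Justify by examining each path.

Yes

We examine all 6 paths between X4 and X9:
  1. X4 ← X1 → X9 — X1:fork[blocks] ⇒ blocked
  2. X4 → X7 → X9 — X7:chain[blocks] ⇒ blocked
  3. X4 → X7 → X8 → X9 — X7:chain[blocks]; X8:chain[open] ⇒ blocked
  4. X4 → X7 → X8 ← X3 → X9 — X7:chain[blocks]; X8:collider[blocks]; X3:fork[open] ⇒ blocked
  5. X4 → X7 ← X6 ← X5 → X9 — X7:collider[open]; X6:chain[blocks]; X5:fork[blocks] ⇒ blocked
  6. X4 → X7 ← X6 → X9 — X7:collider[open]; X6:fork[blocks] ⇒ blocked
Every path is blocked, so X4 and X9 are d-separated given {X1, X5, X6, X7}.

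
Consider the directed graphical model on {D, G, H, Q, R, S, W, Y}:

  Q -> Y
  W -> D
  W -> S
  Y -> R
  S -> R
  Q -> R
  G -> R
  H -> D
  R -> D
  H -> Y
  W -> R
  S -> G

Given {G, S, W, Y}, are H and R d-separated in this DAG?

There are 6 undirected paths between H and R; checking each against the conditioning set {G, S, W, Y}:
  1. H → Y ← Q → R — Y:collider[open]; Q:fork[open] ⇒ active
  2. H → Y → R — Y:chain[blocks] ⇒ blocked
  3. H → D ← W → S → G → R — D:collider[blocks]; W:fork[blocks]; S:chain[blocks]; G:chain[blocks] ⇒ blocked
  4. H → D ← W → S → R — D:collider[blocks]; W:fork[blocks]; S:chain[blocks] ⇒ blocked
  5. H → D ← W → R — D:collider[blocks]; W:fork[blocks] ⇒ blocked
  6. H → D ← R — D:collider[blocks] ⇒ blocked
Since the path H → Y ← Q → R is active, H and R are not d-separated given {G, S, W, Y}.

No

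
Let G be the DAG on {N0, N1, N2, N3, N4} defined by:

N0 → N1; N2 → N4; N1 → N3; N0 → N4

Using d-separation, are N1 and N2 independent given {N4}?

No — N1 and N2 are not d-separated given {N4}.

There is one path between N1 and N2:
Path 1: N1 ← N0 → N4 ← N2
  N0 is a fork and N0 is not conditioned on; N4 is a collider and N4 is conditioned on, which opens it — no node blocks this path, so it is active.
At least one path is unblocked, so d-separation fails.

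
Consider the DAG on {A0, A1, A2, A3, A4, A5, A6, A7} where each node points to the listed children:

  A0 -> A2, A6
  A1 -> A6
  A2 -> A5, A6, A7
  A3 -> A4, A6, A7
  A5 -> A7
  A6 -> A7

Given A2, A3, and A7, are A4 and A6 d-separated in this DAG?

Enumerating the 6 paths from A4 to A6 and testing each for blocking by {A2, A3, A7}:
Path 1: A4 ← A3 → A6
  A3 is a fork here and A3 is conditioned on, so the path is blocked at A3.
Path 2: A4 ← A3 → A7 ← A6
  A3 is a fork here and A3 is conditioned on, so the path is blocked at A3.
Path 3: A4 ← A3 → A7 ← A5 ← A2 → A6
  A3 is a fork here and A3 is conditioned on, so the path is blocked at A3.
Path 4: A4 ← A3 → A7 ← A5 ← A2 ← A0 → A6
  A3 is a fork here and A3 is conditioned on, so the path is blocked at A3.
Path 5: A4 ← A3 → A7 ← A2 → A6
  A3 is a fork here and A3 is conditioned on, so the path is blocked at A3.
Path 6: A4 ← A3 → A7 ← A2 ← A0 → A6
  A3 is a fork here and A3 is conditioned on, so the path is blocked at A3.
Since every path is blocked, d-separation holds.

Yes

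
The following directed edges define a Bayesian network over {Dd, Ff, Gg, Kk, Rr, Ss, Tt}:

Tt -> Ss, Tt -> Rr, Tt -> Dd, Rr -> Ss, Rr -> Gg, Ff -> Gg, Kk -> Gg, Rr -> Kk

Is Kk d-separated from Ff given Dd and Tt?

There are 2 undirected paths between Kk and Ff; checking each against the conditioning set {Dd, Tt}:
  1. Kk → Gg ← Ff — Gg:collider[blocks] ⇒ blocked
  2. Kk ← Rr → Gg ← Ff — Rr:fork[open]; Gg:collider[blocks] ⇒ blocked
Since every path is blocked, d-separation holds.

Yes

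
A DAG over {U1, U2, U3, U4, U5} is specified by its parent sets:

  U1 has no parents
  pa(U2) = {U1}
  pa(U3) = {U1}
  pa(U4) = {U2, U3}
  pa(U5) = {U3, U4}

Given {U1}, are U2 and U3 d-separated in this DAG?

Yes

3 paths connect U2 and U3; each must be blocked for d-separation to hold:
  1. U2 → U4 ← U3 — U4:collider[blocks] ⇒ blocked
  2. U2 → U4 → U5 ← U3 — U4:chain[open]; U5:collider[blocks] ⇒ blocked
  3. U2 ← U1 → U3 — U1:fork[blocks] ⇒ blocked
Every path is blocked, so U2 and U3 are d-separated given {U1}.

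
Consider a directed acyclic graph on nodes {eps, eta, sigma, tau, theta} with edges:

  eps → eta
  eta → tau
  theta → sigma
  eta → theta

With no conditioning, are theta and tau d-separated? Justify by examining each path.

No

The only undirected path from theta to tau is:
Path 1: theta ← eta → tau
  eta is a fork and eta is not conditioned on — no node blocks this path, so it is active.
Since the path theta ← eta → tau is active, theta and tau are not d-separated given ∅.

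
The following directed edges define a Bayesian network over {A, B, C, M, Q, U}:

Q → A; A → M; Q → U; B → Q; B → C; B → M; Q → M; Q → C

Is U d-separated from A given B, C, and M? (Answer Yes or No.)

No — U and A are not d-separated given {B, C, M}.

Enumerating the 4 paths from U to A and testing each for blocking by {B, C, M}:
Path 1: U ← Q ← B → M ← A
  B is a fork here and B is conditioned on, so the path is blocked at B.
Path 2: U ← Q → A
  Q is a fork and Q is not conditioned on — no node blocks this path, so it is active.
Path 3: U ← Q → C ← B → M ← A
  B is a fork here and B is conditioned on, so the path is blocked at B.
Path 4: U ← Q → M ← A
  Q is a fork and Q is not conditioned on; M is a collider and M is conditioned on, which opens it — no node blocks this path, so it is active.
At least one path is unblocked, so d-separation fails.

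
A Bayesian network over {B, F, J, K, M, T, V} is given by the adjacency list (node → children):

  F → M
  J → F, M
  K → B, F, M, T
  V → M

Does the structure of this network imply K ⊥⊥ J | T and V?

Yes — K and J are d-separated given {T, V}.

4 paths connect K and J; each must be blocked for d-separation to hold:
Path 1: K → F ← J
  F is a collider here and neither F nor any of its descendants is conditioned on, so the collider stays closed — the path is blocked at F.
Path 2: K → F → M ← J
  M is a collider here and neither M nor any of its descendants is conditioned on, so the collider stays closed — the path is blocked at M.
Path 3: K → M ← J
  M is a collider here and neither M nor any of its descendants is conditioned on, so the collider stays closed — the path is blocked at M.
Path 4: K → M ← F ← J
  M is a collider here and neither M nor any of its descendants is conditioned on, so the collider stays closed — the path is blocked at M.
Since every path is blocked, d-separation holds.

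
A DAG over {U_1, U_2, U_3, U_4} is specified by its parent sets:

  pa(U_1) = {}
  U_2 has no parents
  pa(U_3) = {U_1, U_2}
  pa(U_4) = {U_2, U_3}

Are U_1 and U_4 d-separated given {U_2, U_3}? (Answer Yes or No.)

Yes

There are 2 undirected paths between U_1 and U_4; checking each against the conditioning set {U_2, U_3}:
Path 1: U_1 → U_3 → U_4
  U_3 is a chain here and U_3 is conditioned on, so the path is blocked at U_3.
Path 2: U_1 → U_3 ← U_2 → U_4
  U_2 is a fork here and U_2 is conditioned on, so the path is blocked at U_2.
Since every path is blocked, d-separation holds.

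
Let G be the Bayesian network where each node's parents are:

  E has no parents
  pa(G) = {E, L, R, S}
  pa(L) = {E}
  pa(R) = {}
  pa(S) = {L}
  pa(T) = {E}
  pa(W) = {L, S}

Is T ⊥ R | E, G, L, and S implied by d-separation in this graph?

Yes

There are 4 undirected paths between T and R; checking each against the conditioning set {E, G, L, S}:
  1. T ← E → L → W ← S → G ← R — E:fork[blocks]; L:chain[blocks]; W:collider[blocks]; S:fork[blocks]; G:collider[open] ⇒ blocked
  2. T ← E → L → S → G ← R — E:fork[blocks]; L:chain[blocks]; S:chain[blocks]; G:collider[open] ⇒ blocked
  3. T ← E → L → G ← R — E:fork[blocks]; L:chain[blocks]; G:collider[open] ⇒ blocked
  4. T ← E → G ← R — E:fork[blocks]; G:collider[open] ⇒ blocked
Every path is blocked, so T and R are d-separated given {E, G, L, S}.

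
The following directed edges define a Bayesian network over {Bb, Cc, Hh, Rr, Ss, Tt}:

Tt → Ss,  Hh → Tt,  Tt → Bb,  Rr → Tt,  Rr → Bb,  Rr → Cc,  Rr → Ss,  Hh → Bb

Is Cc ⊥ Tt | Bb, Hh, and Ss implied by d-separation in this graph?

Enumerating the 4 paths from Cc to Tt and testing each for blocking by {Bb, Hh, Ss}:
Path 1: Cc ← Rr → Tt
  Rr is a fork and Rr is not conditioned on — no node blocks this path, so it is active.
Path 2: Cc ← Rr → Ss ← Tt
  Rr is a fork and Rr is not conditioned on; Ss is a collider and Ss is conditioned on, which opens it — no node blocks this path, so it is active.
Path 3: Cc ← Rr → Bb ← Hh → Tt
  Hh is a fork here and Hh is conditioned on, so the path is blocked at Hh.
Path 4: Cc ← Rr → Bb ← Tt
  Rr is a fork and Rr is not conditioned on; Bb is a collider and Bb is conditioned on, which opens it — no node blocks this path, so it is active.
Since the path Cc ← Rr → Tt is active, Cc and Tt are not d-separated given {Bb, Hh, Ss}.

No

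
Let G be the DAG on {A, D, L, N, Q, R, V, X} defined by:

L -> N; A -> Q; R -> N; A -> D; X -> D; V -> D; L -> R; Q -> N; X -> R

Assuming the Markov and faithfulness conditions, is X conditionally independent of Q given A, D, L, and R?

Yes — X and Q are d-separated given {A, D, L, R}.

Enumerating the 3 paths from X to Q and testing each for blocking by {A, D, L, R}:
  1. X → R ← L → N ← Q — R:collider[open]; L:fork[blocks]; N:collider[blocks] ⇒ blocked
  2. X → R → N ← Q — R:chain[blocks]; N:collider[blocks] ⇒ blocked
  3. X → D ← A → Q — D:collider[open]; A:fork[blocks] ⇒ blocked
Every path is blocked, so X and Q are d-separated given {A, D, L, R}.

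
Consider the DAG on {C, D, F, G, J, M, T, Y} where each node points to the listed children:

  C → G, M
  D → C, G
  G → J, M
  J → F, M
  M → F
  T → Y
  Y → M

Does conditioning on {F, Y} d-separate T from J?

There are 5 undirected paths between T and J; checking each against the conditioning set {F, Y}:
  1. T → Y → M → F ← J — Y:chain[blocks]; M:chain[open]; F:collider[open] ⇒ blocked
  2. T → Y → M ← J — Y:chain[blocks]; M:collider[open] ⇒ blocked
  3. T → Y → M ← G → J — Y:chain[blocks]; M:collider[open]; G:fork[open] ⇒ blocked
  4. T → Y → M ← C ← D → G → J — Y:chain[blocks]; M:collider[open]; C:chain[open]; D:fork[open]; G:chain[open] ⇒ blocked
  5. T → Y → M ← C → G → J — Y:chain[blocks]; M:collider[open]; C:fork[open]; G:chain[open] ⇒ blocked
Since every path is blocked, d-separation holds.

Yes — T and J are d-separated given {F, Y}.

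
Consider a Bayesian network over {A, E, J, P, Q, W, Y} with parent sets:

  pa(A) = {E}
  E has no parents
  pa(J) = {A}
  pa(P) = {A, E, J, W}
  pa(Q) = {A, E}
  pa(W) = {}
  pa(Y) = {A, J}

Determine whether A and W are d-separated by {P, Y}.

No — A and W are not d-separated given {P, Y}.

We examine all 5 paths between A and W:
  1. A → Q ← E → P ← W — Q:collider[blocks]; E:fork[open]; P:collider[open] ⇒ blocked
  2. A → Y ← J → P ← W — Y:collider[open]; J:fork[open]; P:collider[open] ⇒ active
  3. A ← E → P ← W — E:fork[open]; P:collider[open] ⇒ active
  4. A → P ← W — P:collider[open] ⇒ active
  5. A → J → P ← W — J:chain[open]; P:collider[open] ⇒ active
Because an active path exists, A and W are not d-separated.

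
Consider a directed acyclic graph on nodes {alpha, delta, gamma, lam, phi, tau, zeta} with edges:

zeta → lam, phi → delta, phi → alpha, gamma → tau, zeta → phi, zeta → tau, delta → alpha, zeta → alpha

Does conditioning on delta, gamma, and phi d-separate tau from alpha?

3 paths connect tau and alpha; each must be blocked for d-separation to hold:
Path 1: tau ← zeta → phi → alpha
  phi is a chain here and phi is conditioned on, so the path is blocked at phi.
Path 2: tau ← zeta → phi → delta → alpha
  phi is a chain here and phi is conditioned on, so the path is blocked at phi.
Path 3: tau ← zeta → alpha
  zeta is a fork and zeta is not conditioned on — no node blocks this path, so it is active.
At least one path is unblocked, so d-separation fails.

No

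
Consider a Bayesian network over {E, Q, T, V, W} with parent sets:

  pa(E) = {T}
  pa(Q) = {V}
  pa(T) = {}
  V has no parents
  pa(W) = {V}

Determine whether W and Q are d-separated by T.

No

Only one path connects W and Q:
Path 1: W ← V → Q
  V is a fork and V is not conditioned on — no node blocks this path, so it is active.
Since the path W ← V → Q is active, W and Q are not d-separated given {T}.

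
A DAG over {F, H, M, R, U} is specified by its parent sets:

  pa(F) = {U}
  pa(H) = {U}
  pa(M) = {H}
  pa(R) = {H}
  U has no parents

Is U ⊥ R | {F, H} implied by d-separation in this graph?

Yes

There is one path between U and R:
Path 1: U → H → R
  H is a chain here and H is conditioned on, so the path is blocked at H.
All paths are blocked; U ⊥ R | {F, H} holds.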